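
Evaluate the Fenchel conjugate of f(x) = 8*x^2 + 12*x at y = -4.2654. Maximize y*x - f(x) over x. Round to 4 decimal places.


f*(y) = sup_x {y*x - a*x^2 - b*x} = sup_x {(y-b)*x - a*x^2}
FOC: (y - b) - 2a*x = 0 => x* = (y - b)/(2a)
x* = (-4.2654 - 12)/(2*8) = -1.0166
f*(-4.2654) = (y-b)^2/(4a) = (-4.2654 - 12)^2/(4*8)
= 264.5632/32 = 8.2676


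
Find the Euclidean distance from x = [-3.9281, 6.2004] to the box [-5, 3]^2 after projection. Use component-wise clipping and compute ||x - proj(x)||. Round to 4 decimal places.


Project each component onto [-5, 3].
clip(-3.9281) = -3.9281, clip(6.2004) = 3.0
Projection = [-3.9281, 3.0]
Squared diffs: [0.0, 10.2426]
Distance = sqrt(10.2426) = 3.2004


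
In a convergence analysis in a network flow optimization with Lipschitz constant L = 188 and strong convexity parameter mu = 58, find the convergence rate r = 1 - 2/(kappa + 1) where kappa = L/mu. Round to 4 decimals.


Step 1: Compute the condition number.
kappa = L/mu = 188/58 = 3.2414
Step 2: Compute the convergence rate.
r = 1 - 2/(kappa + 1) = 1 - 2*mu/(L + mu) = (L - mu)/(L + mu) = 130/246 = 0.5285


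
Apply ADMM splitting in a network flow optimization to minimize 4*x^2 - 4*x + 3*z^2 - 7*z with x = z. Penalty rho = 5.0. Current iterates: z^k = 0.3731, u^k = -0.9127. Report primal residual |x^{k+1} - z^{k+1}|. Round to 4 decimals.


ADMM iteration with rho = 5.0, z^k = 0.3731, u^k = -0.9127
Step 1: x-update.
Minimize 4*x^2 - 4*x + (5.0/2)*(x - 0.3731 - 0.9127)^2
FOC: (2*4 + 5.0)*x = 4 + 5.0*(0.3731 + 0.9127)
x^{k+1} = 0.8022
Step 2: z-update.
Minimize 3*z^2 - 7*z + (5.0/2)*(0.8022 - z - 0.9127)^2
FOC: (2*3 + 5.0)*z = 7 + 5.0*(0.8022 - 0.9127)
z^{k+1} = 0.5862
Step 3: u-update.
u^{k+1} = -0.9127 + 0.8022 - 0.5862 = -0.6966
Step 4: Primal residual = |0.8022 - 0.5862| = 0.2161


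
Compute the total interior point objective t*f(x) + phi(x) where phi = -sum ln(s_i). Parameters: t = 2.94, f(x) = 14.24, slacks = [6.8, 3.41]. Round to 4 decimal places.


Step 1: Compute log-barrier.
ln values: [1.9169, 1.2267]
phi = -(1.9169 + 1.2267) = -3.1436
Step 2: Compute augmented objective.
t*f(x) = 2.94*14.24 = 41.8656
Total = 41.8656 - 3.1436 = 38.722


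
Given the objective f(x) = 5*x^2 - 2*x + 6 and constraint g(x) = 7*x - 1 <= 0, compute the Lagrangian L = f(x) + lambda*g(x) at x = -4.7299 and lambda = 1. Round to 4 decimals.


Step 1: Evaluate f(x).
f(-4.7299) = 5*(-4.7299)^2 - 2*(-4.7299) + 6 = 127.3196
Step 2: Evaluate g(x).
g(-4.7299) = 7*-4.7299 - 1 = -34.1093
Step 3: Compute Lagrangian.
L = 127.3196 + 1*-34.1093 = 93.2103


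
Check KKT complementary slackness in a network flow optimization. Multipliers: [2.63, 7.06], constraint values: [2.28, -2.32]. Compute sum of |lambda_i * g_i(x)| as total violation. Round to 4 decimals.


KKT complementary slackness check:
lambda_1 * g_1 = 2.63 * 2.28 = 5.9964
lambda_2 * g_2 = 7.06 * -2.32 = -16.3792
Total violation = 5.9964 + 16.3792 = 22.3756


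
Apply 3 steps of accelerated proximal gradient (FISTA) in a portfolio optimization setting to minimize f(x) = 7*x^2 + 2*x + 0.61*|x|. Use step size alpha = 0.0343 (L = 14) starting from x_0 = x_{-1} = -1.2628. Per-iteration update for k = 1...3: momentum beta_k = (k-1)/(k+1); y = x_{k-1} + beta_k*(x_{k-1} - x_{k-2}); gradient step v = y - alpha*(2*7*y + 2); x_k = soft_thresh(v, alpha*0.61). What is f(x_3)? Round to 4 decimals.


FISTA on f(x) = 7*x^2 + 2*x + 0.61*|x|
L = 14, alpha = 0.0343
Iteration 1: beta = 0.0, y = -1.2628 + 0.0*(-1.2628 + 1.2628) = -1.2628
  grad(y) = -15.6792, v = y - alpha*grad = -0.725
  prox(v) = soft_thresh(-0.725, 0.0209) = -0.7041
Iteration 2: beta = 0.3333, y = -0.7041 + 0.3333*(-0.7041 + 1.2628) = -0.5178
  grad(y) = -5.2498, v = y - alpha*grad = -0.3378
  prox(v) = soft_thresh(-0.3378, 0.0209) = -0.3169
Iteration 3: beta = 0.5, y = -0.3169 + 0.5*(-0.3169 + 0.7041) = -0.1232
  grad(y) = 0.2747, v = y - alpha*grad = -0.1327
  prox(v) = soft_thresh(-0.1327, 0.0209) = -0.1117
f(x_3) = 7*(-0.1117)^2 + 2*(-0.1117) + 0.61*|-0.1117| = -0.0679


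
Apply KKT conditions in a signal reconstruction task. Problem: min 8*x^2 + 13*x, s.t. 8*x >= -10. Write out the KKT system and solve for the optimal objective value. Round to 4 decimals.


Step 1: Try lambda = 0 (constraint inactive).
Stationarity: 2*8*x + 13 = 0
x* = -13/(2*8) = -0.8125
Check constraint: 8*-0.8125 = -6.5 >= -10 -- satisfied.
Step 2: Compute optimal value.
f(x*) = 8*(-0.8125)^2 + 13*(-0.8125) = -5.2813


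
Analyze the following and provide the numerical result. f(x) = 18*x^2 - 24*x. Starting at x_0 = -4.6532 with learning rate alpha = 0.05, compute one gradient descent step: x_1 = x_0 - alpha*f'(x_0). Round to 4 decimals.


We compute the gradient at x_0 and apply the update.
f'(x) = 36*x - 24
f'(-4.6532) = 36*-4.6532 - 24 = -191.5152
x_1 = -4.6532 - 0.05*-191.5152 = 4.9226


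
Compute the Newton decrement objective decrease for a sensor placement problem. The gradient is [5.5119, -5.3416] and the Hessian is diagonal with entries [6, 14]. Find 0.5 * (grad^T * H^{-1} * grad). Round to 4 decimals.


Step 1: H is diagonal, so H^(-1) * g = [0.9187, -0.3815].
Step 2: g^T H^(-1) g = sum_i g_i^2 / H_ii
  = (5.5119)^2/6 + (-5.3416)^2/14
  = 5.0635 + 2.038 = 7.1016
Step 3: Objective decrease = 0.5 * g^T H^(-1) g = 3.5508


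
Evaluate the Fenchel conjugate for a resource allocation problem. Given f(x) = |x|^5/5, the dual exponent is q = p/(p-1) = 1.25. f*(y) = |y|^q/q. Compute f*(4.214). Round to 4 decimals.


The conjugate exponent q satisfies 1/p + 1/q = 1.
p = 5, so q = 5/(5 - 1) = 1.25
|y|^q = 4.214^1.25 = 6.0377
f*(4.214) = 6.0377 / 1.25 = 4.8301


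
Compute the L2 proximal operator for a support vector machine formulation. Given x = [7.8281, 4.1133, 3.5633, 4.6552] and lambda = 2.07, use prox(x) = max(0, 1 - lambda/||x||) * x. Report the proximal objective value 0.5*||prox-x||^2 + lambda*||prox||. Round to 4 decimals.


Step 1: Compute ||x||.
||x|| = 10.6097
Step 2: Compute scaling factor.
scale = max(0, 1 - 2.07/10.6097) = 0.8049
Step 3: prox(x) = [6.3008, 3.3108, 2.8681, 3.747]
||prox(x)|| = 8.5397
Step 4: Proximal objective.
0.5*||prox-x||^2 = 2.1425
lambda*||prox|| = 17.6772
Total = 19.8197


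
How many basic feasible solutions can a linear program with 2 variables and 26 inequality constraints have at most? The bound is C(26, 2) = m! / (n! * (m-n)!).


Each vertex corresponds to some choice of n active constraints out of m, so the number of vertices is at most C(m, n) = m! / (n!(m-n)!).
m = 26, n = 2
Numerator: 26 * 25
Denominator: 2! = 2
C(26, 2) = 325


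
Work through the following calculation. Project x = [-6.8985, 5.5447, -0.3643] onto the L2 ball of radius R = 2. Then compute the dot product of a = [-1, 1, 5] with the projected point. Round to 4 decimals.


Step 1: Compute ||x|| (intermediates to 6 decimals).
||x|| = sqrt((-6.8985)^2 + 5.5447^2 + (-0.3643)^2) = 8.858088
Step 2: Project.
Since ||x|| > R, scale = R/||x|| = 2/8.858088 = 0.225782, proj(x) = scale * x
proj(x) = [-1.557557, 1.251893, -0.082252]
Step 3: Dot product.
a^T * proj(x) = -1*(-1.557557) + 1*1.251893 + 5*(-0.082252) = 2.3982


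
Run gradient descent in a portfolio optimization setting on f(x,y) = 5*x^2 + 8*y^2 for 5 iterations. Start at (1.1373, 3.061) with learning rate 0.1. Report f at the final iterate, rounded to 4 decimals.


Gradient descent on f(x,y) = 5*x^2 + 8*y^2.
Starting point: (1.1373, 3.061), alpha = 0.1
Step 1: grad_x = 2*5*1.1373 = 11.373, grad_y = 2*8*3.061 = 48.976
  x_1 = 1.1373 - 0.1*11.373 = 0.0
  y_1 = 3.061 - 0.1*48.976 = -1.8366
Step 2: grad_x = 2*5*0.0 = 0.0, grad_y = 2*8*-1.8366 = -29.3856
  x_2 = 0.0 - 0.1*0.0 = 0.0
  y_2 = -1.8366 - 0.1*-29.3856 = 1.102
Step 3: grad_x = 2*5*0.0 = 0.0, grad_y = 2*8*1.102 = 17.6314
  x_3 = 0.0 - 0.1*0.0 = 0.0
  y_3 = 1.102 - 0.1*17.6314 = -0.6612
Step 4: grad_x = 2*5*0.0 = 0.0, grad_y = 2*8*-0.6612 = -10.5788
  x_4 = 0.0 - 0.1*0.0 = 0.0
  y_4 = -0.6612 - 0.1*-10.5788 = 0.3967
Step 5: grad_x = 2*5*0.0 = 0.0, grad_y = 2*8*0.3967 = 6.3473
  x_5 = 0.0 - 0.1*0.0 = 0.0
  y_5 = 0.3967 - 0.1*6.3473 = -0.238
f(0.0, -0.238) = 5*0.0^2 + 8*(-0.238)^2 = 0.4532


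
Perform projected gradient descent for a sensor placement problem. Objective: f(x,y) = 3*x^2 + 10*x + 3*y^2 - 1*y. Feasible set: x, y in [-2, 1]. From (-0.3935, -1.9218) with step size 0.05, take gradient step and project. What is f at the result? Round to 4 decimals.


Step 1: Compute gradient at (-0.3935, -1.9218).
grad_x = 2*3*-0.3935 + 10 = 7.639
grad_y = 2*3*-1.9218 - 1 = -12.5308
Step 2: Gradient step.
x_raw = -0.3935 - 0.05*7.639 = -0.7755
y_raw = -1.9218 - 0.05*-12.5308 = -1.2953
Step 3: Project onto [-2, 1].
x_proj = clip(-0.7755) = -0.7755
y_proj = clip(-1.2953) = -1.2953
Step 4: Evaluate f.
f(-0.7755, -1.2953) = 0.3778


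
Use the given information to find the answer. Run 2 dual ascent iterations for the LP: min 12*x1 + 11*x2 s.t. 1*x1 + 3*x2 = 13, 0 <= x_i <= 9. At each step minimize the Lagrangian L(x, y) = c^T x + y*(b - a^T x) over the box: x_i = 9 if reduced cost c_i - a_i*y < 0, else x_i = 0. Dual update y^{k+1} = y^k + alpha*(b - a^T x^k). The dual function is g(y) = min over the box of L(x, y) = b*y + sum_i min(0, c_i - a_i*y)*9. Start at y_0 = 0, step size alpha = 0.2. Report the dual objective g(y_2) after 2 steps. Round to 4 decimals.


Dual ascent for LP: min 12*x1 + 11*x2, 1*x1 + 3*x2 = 13, 0 <= x_i <= 9
Step 1: y^k = 0.0, reduced costs: (12.0, 11.0)
  x^k = (0.0, 0.0), subgradient = b - a^T x = 13.0
  y^{k+1} = 0.0 + 0.2*13.0 = 2.6
Step 2: y^k = 2.6, reduced costs: (9.4, 3.2)
  x^k = (0.0, 0.0), subgradient = b - a^T x = 13.0
  y^{k+1} = 2.6 + 0.2*13.0 = 5.2
Dual objective at y_2 = 5.2: reduced costs (6.8, -4.6), box minimizer x = (0.0, 9.0)
g(y_2) = b*y + (c1 - a1*y)*x1 + (c2 - a2*y)*x2 = 13*5.2 + 6.8*0.0 + (-4.6)*9.0 = 67.6 + 0.0 - 41.4 = 26.2


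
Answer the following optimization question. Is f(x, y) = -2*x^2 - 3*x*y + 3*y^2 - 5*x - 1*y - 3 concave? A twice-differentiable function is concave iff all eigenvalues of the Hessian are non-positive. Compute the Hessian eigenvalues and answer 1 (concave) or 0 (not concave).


The Hessian of f(x,y) = -2*x^2 - 3*x*y + 3*y^2 - 5*x - 1*y - 3 is:
H = [[-4, -3], [-3, 6]]
Trace = -4 + 6 = 2
Determinant = -4*6 - (-3)^2 = -33
Discriminant = (2)^2 - 4*-33 = 136.0
Eigenvalues: lambda_1 = -4.831, lambda_2 = 6.831
The function is not concave.

0


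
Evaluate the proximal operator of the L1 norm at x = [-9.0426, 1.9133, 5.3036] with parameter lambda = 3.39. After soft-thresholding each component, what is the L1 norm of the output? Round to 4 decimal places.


Soft-thresholding with lambda = 3.39:
prox(-9.0426) = sign(-9.0426)*max(|-9.0426| - 3.39, 0) = -5.6526
prox(1.9133) = sign(1.9133)*max(|1.9133| - 3.39, 0) = 0.0
prox(5.3036) = sign(5.3036)*max(|5.3036| - 3.39, 0) = 1.9136
prox(x) = [-5.6526, 0.0, 1.9136]
||prox(x)||_1 = 5.6526 + 0.0 + 1.9136 = 7.5662


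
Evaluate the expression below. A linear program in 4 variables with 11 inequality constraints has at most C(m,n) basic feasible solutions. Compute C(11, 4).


Each vertex corresponds to some choice of n active constraints out of m, so the number of vertices is at most C(m, n) = m! / (n!(m-n)!).
m = 11, n = 4
Numerator: 11 * 10 * 9 * 8
Denominator: 4! = 24
C(11, 4) = 330


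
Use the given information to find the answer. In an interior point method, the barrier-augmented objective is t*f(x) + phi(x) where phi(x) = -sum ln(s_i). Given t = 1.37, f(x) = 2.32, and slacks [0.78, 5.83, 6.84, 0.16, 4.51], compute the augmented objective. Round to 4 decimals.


Step 1: Compute log-barrier.
ln values: [-0.2485, 1.763, 1.9228, -1.8326, 1.5063]
phi = -(-0.2485 + 1.763 + 1.9228 - 1.8326 + 1.5063) = -3.1111
Step 2: Compute augmented objective.
t*f(x) = 1.37*2.32 = 3.1784
Total = 3.1784 - 3.1111 = 0.0673


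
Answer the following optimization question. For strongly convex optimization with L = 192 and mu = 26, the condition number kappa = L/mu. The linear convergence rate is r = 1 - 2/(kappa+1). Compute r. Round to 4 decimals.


Step 1: Compute the condition number.
kappa = L/mu = 192/26 = 7.3846
Step 2: Compute the convergence rate.
r = 1 - 2/(kappa + 1) = 1 - 2*mu/(L + mu) = (L - mu)/(L + mu) = 166/218 = 0.7615


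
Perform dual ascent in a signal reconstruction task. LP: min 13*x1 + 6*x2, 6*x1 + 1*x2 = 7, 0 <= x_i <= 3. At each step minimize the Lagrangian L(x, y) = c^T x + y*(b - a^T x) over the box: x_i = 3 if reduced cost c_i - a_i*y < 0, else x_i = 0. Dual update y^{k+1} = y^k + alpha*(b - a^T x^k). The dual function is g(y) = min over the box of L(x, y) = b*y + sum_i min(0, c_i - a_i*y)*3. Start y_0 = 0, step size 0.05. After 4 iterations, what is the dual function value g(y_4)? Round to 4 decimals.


Dual ascent for LP: min 13*x1 + 6*x2, 6*x1 + 1*x2 = 7, 0 <= x_i <= 3
Step 1: y^k = 0.0, reduced costs: (13.0, 6.0)
  x^k = (0.0, 0.0), subgradient = b - a^T x = 7.0
  y^{k+1} = 0.0 + 0.05*7.0 = 0.35
Step 2: y^k = 0.35, reduced costs: (10.9, 5.65)
  x^k = (0.0, 0.0), subgradient = b - a^T x = 7.0
  y^{k+1} = 0.35 + 0.05*7.0 = 0.7
Step 3: y^k = 0.7, reduced costs: (8.8, 5.3)
  x^k = (0.0, 0.0), subgradient = b - a^T x = 7.0
  y^{k+1} = 0.7 + 0.05*7.0 = 1.05
Step 4: y^k = 1.05, reduced costs: (6.7, 4.95)
  x^k = (0.0, 0.0), subgradient = b - a^T x = 7.0
  y^{k+1} = 1.05 + 0.05*7.0 = 1.4
Dual objective at y_4 = 1.4: reduced costs (4.6, 4.6), box minimizer x = (0.0, 0.0)
g(y_4) = b*y + (c1 - a1*y)*x1 + (c2 - a2*y)*x2 = 7*1.4 + 4.6*0.0 + 4.6*0.0 = 9.8 + 0.0 + 0.0 = 9.8


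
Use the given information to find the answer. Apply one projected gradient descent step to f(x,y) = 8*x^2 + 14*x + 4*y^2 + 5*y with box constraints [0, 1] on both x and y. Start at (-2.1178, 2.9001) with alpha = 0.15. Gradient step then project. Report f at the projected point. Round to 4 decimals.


Step 1: Compute gradient at (-2.1178, 2.9001).
grad_x = 2*8*-2.1178 + 14 = -19.8848
grad_y = 2*4*2.9001 + 5 = 28.2008
Step 2: Gradient step.
x_raw = -2.1178 - 0.15*-19.8848 = 0.8649
y_raw = 2.9001 - 0.15*28.2008 = -1.33
Step 3: Project onto [0, 1].
x_proj = clip(0.8649) = 0.8649
y_proj = clip(-1.33) = 0.0
Step 4: Evaluate f.
f(0.8649, 0.0) = 18.0936


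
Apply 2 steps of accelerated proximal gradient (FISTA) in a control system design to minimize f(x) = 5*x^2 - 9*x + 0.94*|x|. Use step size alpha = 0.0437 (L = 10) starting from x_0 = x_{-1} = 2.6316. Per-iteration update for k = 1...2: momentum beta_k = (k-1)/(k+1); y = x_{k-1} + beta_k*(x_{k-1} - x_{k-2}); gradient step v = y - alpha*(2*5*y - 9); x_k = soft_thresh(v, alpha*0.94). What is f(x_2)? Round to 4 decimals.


FISTA on f(x) = 5*x^2 - 9*x + 0.94*|x|
L = 10, alpha = 0.0437
Iteration 1: beta = 0.0, y = 2.6316 + 0.0*(2.6316 - 2.6316) = 2.6316
  grad(y) = 17.316, v = y - alpha*grad = 1.8749
  prox(v) = soft_thresh(1.8749, 0.0411) = 1.8338
Iteration 2: beta = 0.3333, y = 1.8338 + 0.3333*(1.8338 - 2.6316) = 1.5679
  grad(y) = 6.6788, v = y - alpha*grad = 1.276
  prox(v) = soft_thresh(1.276, 0.0411) = 1.2349
f(x_2) = 5*1.2349^2 - 9*1.2349 + 0.94*|1.2349| = -2.3282


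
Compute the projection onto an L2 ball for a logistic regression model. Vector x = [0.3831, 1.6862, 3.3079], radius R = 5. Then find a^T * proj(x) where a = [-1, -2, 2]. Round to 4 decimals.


Step 1: Compute ||x|| (intermediates to 6 decimals).
||x|| = sqrt(0.3831^2 + 1.6862^2 + 3.3079^2) = 3.732591
Step 2: Project.
Since ||x|| <= R, proj = x (no scaling needed).
proj(x) = [0.3831, 1.6862, 3.3079]
Step 3: Dot product.
a^T * proj(x) = -1*0.3831 - 2*1.6862 + 2*3.3079 = 2.8603


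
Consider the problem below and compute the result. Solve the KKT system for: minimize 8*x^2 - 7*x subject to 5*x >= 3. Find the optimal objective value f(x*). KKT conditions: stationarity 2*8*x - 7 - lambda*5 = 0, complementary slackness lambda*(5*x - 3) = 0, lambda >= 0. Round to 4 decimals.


Step 1: Try lambda = 0 (constraint inactive).
x_unc = 7/(2*8) = 0.4375
Check: 5*0.4375 = 2.1875 < 3 -- violated!
Step 2: Constraint must be active: 5*x = 3
x* = 3/5 = 0.6
lambda = (2*8*0.6 - 7)/5 = 0.52
Step 3: Compute optimal value.
f(x*) = 8*0.6^2 - 7*0.6 = -1.32


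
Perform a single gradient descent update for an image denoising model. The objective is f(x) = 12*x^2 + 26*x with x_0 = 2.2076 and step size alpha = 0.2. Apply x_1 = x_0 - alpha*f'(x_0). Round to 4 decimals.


We compute the gradient at x_0 and apply the update.
f'(x) = 24*x + 26
f'(2.2076) = 24*2.2076 + 26 = 78.9824
x_1 = 2.2076 - 0.2*78.9824 = -13.5889


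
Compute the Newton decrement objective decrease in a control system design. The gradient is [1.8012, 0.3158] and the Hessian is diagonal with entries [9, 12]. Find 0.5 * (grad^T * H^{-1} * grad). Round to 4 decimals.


Step 1: H is diagonal, so H^(-1) * g = [0.2001, 0.0263].
Step 2: g^T H^(-1) g = sum_i g_i^2 / H_ii
  = (1.8012)^2/9 + (0.3158)^2/12
  = 0.3605 + 0.0083 = 0.3688
Step 3: Objective decrease = 0.5 * g^T H^(-1) g = 0.1844


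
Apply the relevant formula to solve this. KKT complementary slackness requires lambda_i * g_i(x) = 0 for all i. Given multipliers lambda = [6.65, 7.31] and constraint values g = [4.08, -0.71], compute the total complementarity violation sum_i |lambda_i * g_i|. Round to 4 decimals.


KKT complementary slackness check:
lambda_1 * g_1 = 6.65 * 4.08 = 27.132
lambda_2 * g_2 = 7.31 * -0.71 = -5.1901
Total violation = 27.132 + 5.1901 = 32.3221


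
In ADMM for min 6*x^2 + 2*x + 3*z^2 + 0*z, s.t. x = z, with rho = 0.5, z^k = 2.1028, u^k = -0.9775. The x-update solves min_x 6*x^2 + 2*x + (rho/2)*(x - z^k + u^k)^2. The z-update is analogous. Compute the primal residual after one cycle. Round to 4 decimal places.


ADMM iteration with rho = 0.5, z^k = 2.1028, u^k = -0.9775
Step 1: x-update.
Minimize 6*x^2 + 2*x + (0.5/2)*(x - 2.1028 - 0.9775)^2
FOC: (2*6 + 0.5)*x = -2 + 0.5*(2.1028 + 0.9775)
x^{k+1} = -0.0368
Step 2: z-update.
Minimize 3*z^2 + 0*z + (0.5/2)*(-0.0368 - z - 0.9775)^2
FOC: (2*3 + 0.5)*z = 0 + 0.5*(-0.0368 - 0.9775)
z^{k+1} = -0.078
Step 3: u-update.
u^{k+1} = -0.9775 - 0.0368 + 0.078 = -0.9363
Step 4: Primal residual = |-0.0368 + 0.078| = 0.0412


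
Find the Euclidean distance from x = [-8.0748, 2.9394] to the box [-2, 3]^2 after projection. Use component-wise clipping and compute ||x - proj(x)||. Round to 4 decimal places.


Project each component onto [-2, 3].
clip(-8.0748) = -2.0, clip(2.9394) = 2.9394
Projection = [-2.0, 2.9394]
Squared diffs: [36.9032, 0.0]
Distance = sqrt(36.9032) = 6.0748


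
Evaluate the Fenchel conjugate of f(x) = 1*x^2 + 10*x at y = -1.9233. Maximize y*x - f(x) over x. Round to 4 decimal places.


f*(y) = sup_x {y*x - a*x^2 - b*x} = sup_x {(y-b)*x - a*x^2}
FOC: (y - b) - 2a*x = 0 => x* = (y - b)/(2a)
x* = (-1.9233 - 10)/(2*1) = -5.9617
f*(-1.9233) = (y-b)^2/(4a) = (-1.9233 - 10)^2/(4*1)
= 142.1651/4 = 35.5413


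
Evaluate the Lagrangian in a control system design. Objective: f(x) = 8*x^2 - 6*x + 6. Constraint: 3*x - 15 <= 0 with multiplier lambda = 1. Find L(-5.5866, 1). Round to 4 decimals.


Step 1: Evaluate f(x).
f(-5.5866) = 8*(-5.5866)^2 - 6*(-5.5866) + 6 = 289.2004
Step 2: Evaluate g(x).
g(-5.5866) = 3*-5.5866 - 15 = -31.7598
Step 3: Compute Lagrangian.
L = 289.2004 + 1*-31.7598 = 257.4406


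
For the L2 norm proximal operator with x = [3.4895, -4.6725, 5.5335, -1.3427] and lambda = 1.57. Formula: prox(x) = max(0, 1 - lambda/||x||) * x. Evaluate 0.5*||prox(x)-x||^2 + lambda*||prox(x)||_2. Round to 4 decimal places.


Step 1: Compute ||x||.
||x|| = 8.1505
Step 2: Compute scaling factor.
scale = max(0, 1 - 1.57/8.1505) = 0.8074
Step 3: prox(x) = [2.8173, -3.7725, 4.4676, -1.0841]
||prox(x)|| = 6.5805
Step 4: Proximal objective.
0.5*||prox-x||^2 = 1.2325
lambda*||prox|| = 10.3314
Total = 11.5639


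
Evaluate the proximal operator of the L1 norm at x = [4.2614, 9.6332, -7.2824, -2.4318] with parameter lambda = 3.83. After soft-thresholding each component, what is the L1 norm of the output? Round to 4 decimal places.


Soft-thresholding with lambda = 3.83:
prox(4.2614) = sign(4.2614)*max(|4.2614| - 3.83, 0) = 0.4314
prox(9.6332) = sign(9.6332)*max(|9.6332| - 3.83, 0) = 5.8032
prox(-7.2824) = sign(-7.2824)*max(|-7.2824| - 3.83, 0) = -3.4524
prox(-2.4318) = sign(-2.4318)*max(|-2.4318| - 3.83, 0) = 0.0
prox(x) = [0.4314, 5.8032, -3.4524, 0.0]
||prox(x)||_1 = 0.4314 + 5.8032 + 3.4524 + 0.0 = 9.687


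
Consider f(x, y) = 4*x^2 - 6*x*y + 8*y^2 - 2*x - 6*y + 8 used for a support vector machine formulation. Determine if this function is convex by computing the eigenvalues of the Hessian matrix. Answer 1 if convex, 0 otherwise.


The Hessian of f(x,y) = 4*x^2 - 6*x*y + 8*y^2 - 2*x - 6*y + 8 is:
H = [[8, -6], [-6, 16]]
Trace = 8 + 16 = 24
Determinant = 8*16 - (-6)^2 = 92
Discriminant = (24)^2 - 4*92 = 208.0
Eigenvalues: lambda_1 = 4.7889, lambda_2 = 19.2111
The function is convex.

1


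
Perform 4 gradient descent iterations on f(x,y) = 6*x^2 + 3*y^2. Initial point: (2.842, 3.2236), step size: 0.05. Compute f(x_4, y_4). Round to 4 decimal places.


Gradient descent on f(x,y) = 6*x^2 + 3*y^2.
Starting point: (2.842, 3.2236), alpha = 0.05
Step 1: grad_x = 2*6*2.842 = 34.104, grad_y = 2*3*3.2236 = 19.3416
  x_1 = 2.842 - 0.05*34.104 = 1.1368
  y_1 = 3.2236 - 0.05*19.3416 = 2.2565
Step 2: grad_x = 2*6*1.1368 = 13.6416, grad_y = 2*3*2.2565 = 13.5391
  x_2 = 1.1368 - 0.05*13.6416 = 0.4547
  y_2 = 2.2565 - 0.05*13.5391 = 1.5796
Step 3: grad_x = 2*6*0.4547 = 5.4566, grad_y = 2*3*1.5796 = 9.4774
  x_3 = 0.4547 - 0.05*5.4566 = 0.1819
  y_3 = 1.5796 - 0.05*9.4774 = 1.1057
Step 4: grad_x = 2*6*0.1819 = 2.1827, grad_y = 2*3*1.1057 = 6.6342
  x_4 = 0.1819 - 0.05*2.1827 = 0.0728
  y_4 = 1.1057 - 0.05*6.6342 = 0.774
f(0.0728, 0.774) = 6*0.0728^2 + 3*0.774^2 = 1.8289


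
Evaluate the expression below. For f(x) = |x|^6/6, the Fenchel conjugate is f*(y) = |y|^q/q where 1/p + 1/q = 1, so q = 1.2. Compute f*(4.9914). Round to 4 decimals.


The conjugate exponent q satisfies 1/p + 1/q = 1.
p = 6, so q = 6/(6 - 1) = 1.2
|y|^q = 4.9914^1.2 = 6.8844
f*(4.9914) = 6.8844 / 1.2 = 5.737


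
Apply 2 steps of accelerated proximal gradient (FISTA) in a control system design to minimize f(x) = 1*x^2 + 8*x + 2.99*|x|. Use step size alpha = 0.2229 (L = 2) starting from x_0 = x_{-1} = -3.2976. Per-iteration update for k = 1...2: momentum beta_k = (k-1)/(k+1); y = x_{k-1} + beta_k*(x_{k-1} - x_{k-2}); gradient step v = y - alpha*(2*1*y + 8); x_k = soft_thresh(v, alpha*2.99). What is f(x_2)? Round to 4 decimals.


FISTA on f(x) = 1*x^2 + 8*x + 2.99*|x|
L = 2, alpha = 0.2229
Iteration 1: beta = 0.0, y = -3.2976 + 0.0*(-3.2976 + 3.2976) = -3.2976
  grad(y) = 1.4048, v = y - alpha*grad = -3.6107
  prox(v) = soft_thresh(-3.6107, 0.6665) = -2.9443
Iteration 2: beta = 0.3333, y = -2.9443 + 0.3333*(-2.9443 + 3.2976) = -2.8265
  grad(y) = 2.347, v = y - alpha*grad = -3.3496
  prox(v) = soft_thresh(-3.3496, 0.6665) = -2.6832
f(x_2) = 1*(-2.6832)^2 + 8*(-2.6832) + 2.99*|-2.6832| = -6.2433


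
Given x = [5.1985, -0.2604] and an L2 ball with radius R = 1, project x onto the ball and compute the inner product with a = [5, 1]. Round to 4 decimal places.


Step 1: Compute ||x|| (intermediates to 6 decimals).
||x|| = sqrt(5.1985^2 + (-0.2604)^2) = 5.205018
Step 2: Project.
Since ||x|| > R, scale = R/||x|| = 1/5.205018 = 0.192122, proj(x) = scale * x
proj(x) = [0.998746, -0.050029]
Step 3: Dot product.
a^T * proj(x) = 5*0.998746 + 1*(-0.050029) = 4.9437


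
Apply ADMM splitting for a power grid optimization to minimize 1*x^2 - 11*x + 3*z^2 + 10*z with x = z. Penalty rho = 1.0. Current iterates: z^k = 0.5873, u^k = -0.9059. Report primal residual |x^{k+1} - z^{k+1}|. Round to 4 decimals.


ADMM iteration with rho = 1.0, z^k = 0.5873, u^k = -0.9059
Step 1: x-update.
Minimize 1*x^2 - 11*x + (1.0/2)*(x - 0.5873 - 0.9059)^2
FOC: (2*1 + 1.0)*x = 11 + 1.0*(0.5873 + 0.9059)
x^{k+1} = 4.1644
Step 2: z-update.
Minimize 3*z^2 + 10*z + (1.0/2)*(4.1644 - z - 0.9059)^2
FOC: (2*3 + 1.0)*z = -10 + 1.0*(4.1644 - 0.9059)
z^{k+1} = -0.9631
Step 3: u-update.
u^{k+1} = -0.9059 + 4.1644 + 0.9631 = 4.2216
Step 4: Primal residual = |4.1644 + 0.9631| = 5.1275


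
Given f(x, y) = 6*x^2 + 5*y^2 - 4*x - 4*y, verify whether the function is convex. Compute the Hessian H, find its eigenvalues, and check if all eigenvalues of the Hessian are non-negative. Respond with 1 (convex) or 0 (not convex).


The Hessian of f(x,y) = 6*x^2 + 5*y^2 - 4*x - 4*y is:
H = [[12, 0], [0, 10]]
Trace = 12 + 10 = 22
Determinant = 12*10 - (0)^2 = 120
Discriminant = (22)^2 - 4*120 = 4.0
Eigenvalues: lambda_1 = 10.0, lambda_2 = 12.0
The function is convex.

1


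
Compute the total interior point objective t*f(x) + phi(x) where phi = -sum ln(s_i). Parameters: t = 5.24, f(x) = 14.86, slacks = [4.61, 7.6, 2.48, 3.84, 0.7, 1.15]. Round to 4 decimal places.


Step 1: Compute log-barrier.
ln values: [1.5282, 2.0281, 0.9083, 1.3455, -0.3567, 0.1398]
phi = -(1.5282 + 2.0281 + 0.9083 + 1.3455 - 0.3567 + 0.1398) = -5.5932
Step 2: Compute augmented objective.
t*f(x) = 5.24*14.86 = 77.8664
Total = 77.8664 - 5.5932 = 72.2732


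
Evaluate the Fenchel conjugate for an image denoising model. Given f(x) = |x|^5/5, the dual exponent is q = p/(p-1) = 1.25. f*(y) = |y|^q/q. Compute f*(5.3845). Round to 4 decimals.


The conjugate exponent q satisfies 1/p + 1/q = 1.
p = 5, so q = 5/(5 - 1) = 1.25
|y|^q = 5.3845^1.25 = 8.2022
f*(5.3845) = 8.2022 / 1.25 = 6.5618


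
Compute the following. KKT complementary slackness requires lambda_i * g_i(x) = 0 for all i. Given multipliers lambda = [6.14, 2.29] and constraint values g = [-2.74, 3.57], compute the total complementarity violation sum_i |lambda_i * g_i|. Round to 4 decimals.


KKT complementary slackness check:
lambda_1 * g_1 = 6.14 * -2.74 = -16.8236
lambda_2 * g_2 = 2.29 * 3.57 = 8.1753
Total violation = 16.8236 + 8.1753 = 24.9989


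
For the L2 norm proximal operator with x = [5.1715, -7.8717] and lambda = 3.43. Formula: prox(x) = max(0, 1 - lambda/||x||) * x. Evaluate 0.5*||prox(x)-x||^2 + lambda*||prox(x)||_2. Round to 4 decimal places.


Step 1: Compute ||x||.
||x|| = 9.4185
Step 2: Compute scaling factor.
scale = max(0, 1 - 3.43/9.4185) = 0.6358
Step 3: prox(x) = [3.2882, -5.005]
||prox(x)|| = 5.9885
Step 4: Proximal objective.
0.5*||prox-x||^2 = 5.8825
lambda*||prox|| = 20.5406
Total = 26.423


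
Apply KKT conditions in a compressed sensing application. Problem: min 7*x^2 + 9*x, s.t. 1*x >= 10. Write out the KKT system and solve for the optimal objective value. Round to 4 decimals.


Step 1: Try lambda = 0 (constraint inactive).
x_unc = -9/(2*7) = -0.6429
Check: 1*-0.6429 = -0.6429 < 10 -- violated!
Step 2: Constraint must be active: 1*x = 10
x* = 10/1 = 10.0
lambda = (2*7*10.0 + 9)/1 = 149.0
Step 3: Compute optimal value.
f(x*) = 7*10.0^2 + 9*10.0 = 790.0


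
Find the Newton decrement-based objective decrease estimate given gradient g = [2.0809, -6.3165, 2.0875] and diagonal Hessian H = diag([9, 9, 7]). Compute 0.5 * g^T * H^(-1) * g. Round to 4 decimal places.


Step 1: H is diagonal, so H^(-1) * g = [0.2312, -0.7018, 0.2982].
Step 2: g^T H^(-1) g = sum_i g_i^2 / H_ii
  = (2.0809)^2/9 + (-6.3165)^2/9 + (2.0875)^2/7
  = 0.4811 + 4.4331 + 0.6225 = 5.5368
Step 3: Objective decrease = 0.5 * g^T H^(-1) g = 2.7684


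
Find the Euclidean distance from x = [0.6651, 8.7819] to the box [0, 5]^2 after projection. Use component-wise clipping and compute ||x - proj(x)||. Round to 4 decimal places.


Project each component onto [0, 5].
clip(0.6651) = 0.6651, clip(8.7819) = 5.0
Projection = [0.6651, 5.0]
Squared diffs: [0.0, 14.3028]
Distance = sqrt(14.3028) = 3.7819


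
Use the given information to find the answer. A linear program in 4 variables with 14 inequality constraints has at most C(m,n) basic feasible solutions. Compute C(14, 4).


Each vertex corresponds to some choice of n active constraints out of m, so the number of vertices is at most C(m, n) = m! / (n!(m-n)!).
m = 14, n = 4
Numerator: 14 * 13 * 12 * 11
Denominator: 4! = 24
C(14, 4) = 1001


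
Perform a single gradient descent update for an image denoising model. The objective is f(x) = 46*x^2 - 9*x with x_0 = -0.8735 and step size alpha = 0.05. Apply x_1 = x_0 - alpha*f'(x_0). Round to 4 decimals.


We compute the gradient at x_0 and apply the update.
f'(x) = 92*x - 9
f'(-0.8735) = 92*-0.8735 - 9 = -89.362
x_1 = -0.8735 - 0.05*-89.362 = 3.5946


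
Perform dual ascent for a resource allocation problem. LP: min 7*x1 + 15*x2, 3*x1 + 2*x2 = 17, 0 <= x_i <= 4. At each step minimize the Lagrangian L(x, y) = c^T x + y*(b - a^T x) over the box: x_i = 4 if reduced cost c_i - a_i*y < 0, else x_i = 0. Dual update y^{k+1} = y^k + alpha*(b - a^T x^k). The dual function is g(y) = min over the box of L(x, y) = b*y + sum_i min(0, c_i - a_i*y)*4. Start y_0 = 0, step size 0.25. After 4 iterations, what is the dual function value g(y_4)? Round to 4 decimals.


Dual ascent for LP: min 7*x1 + 15*x2, 3*x1 + 2*x2 = 17, 0 <= x_i <= 4
Step 1: y^k = 0.0, reduced costs: (7.0, 15.0)
  x^k = (0.0, 0.0), subgradient = b - a^T x = 17.0
  y^{k+1} = 0.0 + 0.25*17.0 = 4.25
Step 2: y^k = 4.25, reduced costs: (-5.75, 6.5)
  x^k = (4.0, 0.0), subgradient = b - a^T x = 5.0
  y^{k+1} = 4.25 + 0.25*5.0 = 5.5
Step 3: y^k = 5.5, reduced costs: (-9.5, 4.0)
  x^k = (4.0, 0.0), subgradient = b - a^T x = 5.0
  y^{k+1} = 5.5 + 0.25*5.0 = 6.75
Step 4: y^k = 6.75, reduced costs: (-13.25, 1.5)
  x^k = (4.0, 0.0), subgradient = b - a^T x = 5.0
  y^{k+1} = 6.75 + 0.25*5.0 = 8.0
Dual objective at y_4 = 8.0: reduced costs (-17.0, -1.0), box minimizer x = (4.0, 4.0)
g(y_4) = b*y + (c1 - a1*y)*x1 + (c2 - a2*y)*x2 = 17*8.0 + (-17.0)*4.0 + (-1.0)*4.0 = 136.0 - 68.0 - 4.0 = 64.0


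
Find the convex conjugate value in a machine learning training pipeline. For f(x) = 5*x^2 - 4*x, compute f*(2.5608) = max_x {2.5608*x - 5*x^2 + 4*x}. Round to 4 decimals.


f*(y) = sup_x {y*x - a*x^2 - b*x} = sup_x {(y-b)*x - a*x^2}
FOC: (y - b) - 2a*x = 0 => x* = (y - b)/(2a)
x* = (2.5608 + 4)/(2*5) = 0.6561
f*(2.5608) = (y-b)^2/(4a) = (2.5608 + 4)^2/(4*5)
= 43.0441/20 = 2.1522


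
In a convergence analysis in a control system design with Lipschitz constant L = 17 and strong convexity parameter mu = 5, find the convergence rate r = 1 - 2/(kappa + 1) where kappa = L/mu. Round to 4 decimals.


Step 1: Compute the condition number.
kappa = L/mu = 17/5 = 3.4
Step 2: Compute the convergence rate.
r = 1 - 2/(kappa + 1) = 1 - 2*mu/(L + mu) = (L - mu)/(L + mu) = 12/22 = 0.5455


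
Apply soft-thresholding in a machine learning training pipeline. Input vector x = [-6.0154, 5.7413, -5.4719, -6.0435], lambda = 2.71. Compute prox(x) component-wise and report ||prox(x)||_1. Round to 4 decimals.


Soft-thresholding with lambda = 2.71:
prox(-6.0154) = sign(-6.0154)*max(|-6.0154| - 2.71, 0) = -3.3054
prox(5.7413) = sign(5.7413)*max(|5.7413| - 2.71, 0) = 3.0313
prox(-5.4719) = sign(-5.4719)*max(|-5.4719| - 2.71, 0) = -2.7619
prox(-6.0435) = sign(-6.0435)*max(|-6.0435| - 2.71, 0) = -3.3335
prox(x) = [-3.3054, 3.0313, -2.7619, -3.3335]
||prox(x)||_1 = 3.3054 + 3.0313 + 2.7619 + 3.3335 = 12.4321


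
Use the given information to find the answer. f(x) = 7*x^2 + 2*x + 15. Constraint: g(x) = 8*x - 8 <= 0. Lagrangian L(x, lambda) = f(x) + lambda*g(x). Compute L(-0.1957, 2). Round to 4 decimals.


Step 1: Evaluate f(x).
f(-0.1957) = 7*(-0.1957)^2 + 2*(-0.1957) + 15 = 14.8767
Step 2: Evaluate g(x).
g(-0.1957) = 8*-0.1957 - 8 = -9.5656
Step 3: Compute Lagrangian.
L = 14.8767 + 2*-9.5656 = -4.2545


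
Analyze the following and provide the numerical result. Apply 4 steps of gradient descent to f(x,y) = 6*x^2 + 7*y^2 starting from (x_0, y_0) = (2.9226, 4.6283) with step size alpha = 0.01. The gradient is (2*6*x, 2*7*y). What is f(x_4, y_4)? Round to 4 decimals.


Gradient descent on f(x,y) = 6*x^2 + 7*y^2.
Starting point: (2.9226, 4.6283), alpha = 0.01
Step 1: grad_x = 2*6*2.9226 = 35.0712, grad_y = 2*7*4.6283 = 64.7962
  x_1 = 2.9226 - 0.01*35.0712 = 2.5719
  y_1 = 4.6283 - 0.01*64.7962 = 3.9803
Step 2: grad_x = 2*6*2.5719 = 30.8627, grad_y = 2*7*3.9803 = 55.7247
  x_2 = 2.5719 - 0.01*30.8627 = 2.2633
  y_2 = 3.9803 - 0.01*55.7247 = 3.4231
Step 3: grad_x = 2*6*2.2633 = 27.1591, grad_y = 2*7*3.4231 = 47.9233
  x_3 = 2.2633 - 0.01*27.1591 = 1.9917
  y_3 = 3.4231 - 0.01*47.9233 = 2.9439
Step 4: grad_x = 2*6*1.9917 = 23.9, grad_y = 2*7*2.9439 = 41.214
  x_4 = 1.9917 - 0.01*23.9 = 1.7527
  y_4 = 2.9439 - 0.01*41.214 = 2.5317
f(1.7527, 2.5317) = 6*1.7527^2 + 7*2.5317^2 = 63.2983


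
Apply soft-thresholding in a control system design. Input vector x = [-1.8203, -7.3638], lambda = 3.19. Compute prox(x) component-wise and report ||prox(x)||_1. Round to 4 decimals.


Soft-thresholding with lambda = 3.19:
prox(-1.8203) = sign(-1.8203)*max(|-1.8203| - 3.19, 0) = 0.0
prox(-7.3638) = sign(-7.3638)*max(|-7.3638| - 3.19, 0) = -4.1738
prox(x) = [0.0, -4.1738]
||prox(x)||_1 = 0.0 + 4.1738 = 4.1738


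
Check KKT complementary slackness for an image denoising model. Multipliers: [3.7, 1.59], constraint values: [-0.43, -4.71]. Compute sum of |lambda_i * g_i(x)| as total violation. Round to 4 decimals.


KKT complementary slackness check:
lambda_1 * g_1 = 3.7 * -0.43 = -1.591
lambda_2 * g_2 = 1.59 * -4.71 = -7.4889
Total violation = 1.591 + 7.4889 = 9.0799


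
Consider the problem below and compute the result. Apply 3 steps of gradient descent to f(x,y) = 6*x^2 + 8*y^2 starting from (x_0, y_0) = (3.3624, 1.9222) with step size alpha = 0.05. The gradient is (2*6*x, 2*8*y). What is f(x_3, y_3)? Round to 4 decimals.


Gradient descent on f(x,y) = 6*x^2 + 8*y^2.
Starting point: (3.3624, 1.9222), alpha = 0.05
Step 1: grad_x = 2*6*3.3624 = 40.3488, grad_y = 2*8*1.9222 = 30.7552
  x_1 = 3.3624 - 0.05*40.3488 = 1.345
  y_1 = 1.9222 - 0.05*30.7552 = 0.3844
Step 2: grad_x = 2*6*1.345 = 16.1395, grad_y = 2*8*0.3844 = 6.151
  x_2 = 1.345 - 0.05*16.1395 = 0.538
  y_2 = 0.3844 - 0.05*6.151 = 0.0769
Step 3: grad_x = 2*6*0.538 = 6.4558, grad_y = 2*8*0.0769 = 1.2302
  x_3 = 0.538 - 0.05*6.4558 = 0.2152
  y_3 = 0.0769 - 0.05*1.2302 = 0.0154
f(0.2152, 0.0154) = 6*0.2152^2 + 8*0.0154^2 = 0.2797


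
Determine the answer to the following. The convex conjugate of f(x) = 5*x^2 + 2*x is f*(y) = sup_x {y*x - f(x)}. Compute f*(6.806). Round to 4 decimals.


f*(y) = sup_x {y*x - a*x^2 - b*x} = sup_x {(y-b)*x - a*x^2}
FOC: (y - b) - 2a*x = 0 => x* = (y - b)/(2a)
x* = (6.806 - 2)/(2*5) = 0.4806
f*(6.806) = (y-b)^2/(4a) = (6.806 - 2)^2/(4*5)
= 23.0976/20 = 1.1549


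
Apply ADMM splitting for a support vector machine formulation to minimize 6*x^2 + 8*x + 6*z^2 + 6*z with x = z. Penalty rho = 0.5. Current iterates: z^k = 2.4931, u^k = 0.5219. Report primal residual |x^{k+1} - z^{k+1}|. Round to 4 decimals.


ADMM iteration with rho = 0.5, z^k = 2.4931, u^k = 0.5219
Step 1: x-update.
Minimize 6*x^2 + 8*x + (0.5/2)*(x - 2.4931 + 0.5219)^2
FOC: (2*6 + 0.5)*x = -8 + 0.5*(2.4931 - 0.5219)
x^{k+1} = -0.5612
Step 2: z-update.
Minimize 6*z^2 + 6*z + (0.5/2)*(-0.5612 - z + 0.5219)^2
FOC: (2*6 + 0.5)*z = -6 + 0.5*(-0.5612 + 0.5219)
z^{k+1} = -0.4816
Step 3: u-update.
u^{k+1} = 0.5219 - 0.5612 + 0.4816 = 0.4423
Step 4: Primal residual = |-0.5612 + 0.4816| = 0.0796


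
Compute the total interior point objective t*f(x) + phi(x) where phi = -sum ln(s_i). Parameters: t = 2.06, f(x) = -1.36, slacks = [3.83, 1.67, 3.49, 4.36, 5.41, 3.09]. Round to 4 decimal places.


Step 1: Compute log-barrier.
ln values: [1.3429, 0.5128, 1.2499, 1.4725, 1.6882, 1.1282]
phi = -(1.3429 + 0.5128 + 1.2499 + 1.4725 + 1.6882 + 1.1282) = -7.3945
Step 2: Compute augmented objective.
t*f(x) = 2.06*-1.36 = -2.8016
Total = -2.8016 - 7.3945 = -10.1961


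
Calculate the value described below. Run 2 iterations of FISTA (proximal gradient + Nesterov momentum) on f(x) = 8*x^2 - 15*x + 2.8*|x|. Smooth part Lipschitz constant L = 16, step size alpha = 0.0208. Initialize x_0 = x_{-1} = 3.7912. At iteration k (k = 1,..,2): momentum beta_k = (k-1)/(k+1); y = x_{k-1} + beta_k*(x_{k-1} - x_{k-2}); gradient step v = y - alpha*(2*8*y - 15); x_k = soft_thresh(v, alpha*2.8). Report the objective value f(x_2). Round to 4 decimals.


FISTA on f(x) = 8*x^2 - 15*x + 2.8*|x|
L = 16, alpha = 0.0208
Iteration 1: beta = 0.0, y = 3.7912 + 0.0*(3.7912 - 3.7912) = 3.7912
  grad(y) = 45.6592, v = y - alpha*grad = 2.8415
  prox(v) = soft_thresh(2.8415, 0.0582) = 2.7832
Iteration 2: beta = 0.3333, y = 2.7832 + 0.3333*(2.7832 - 3.7912) = 2.4473
  grad(y) = 24.1562, v = y - alpha*grad = 1.9448
  prox(v) = soft_thresh(1.9448, 0.0582) = 1.8866
f(x_2) = 8*1.8866^2 - 15*1.8866 + 2.8*|1.8866| = 5.4571


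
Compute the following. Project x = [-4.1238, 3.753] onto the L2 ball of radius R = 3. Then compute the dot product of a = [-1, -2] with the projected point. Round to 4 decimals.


Step 1: Compute ||x|| (intermediates to 6 decimals).
||x|| = sqrt((-4.1238)^2 + 3.753^2) = 5.575907
Step 2: Project.
Since ||x|| > R, scale = R/||x|| = 3/5.575907 = 0.538029, proj(x) = scale * x
proj(x) = [-2.218724, 2.019223]
Step 3: Dot product.
a^T * proj(x) = -1*(-2.218724) - 2*2.019223 = -1.8197


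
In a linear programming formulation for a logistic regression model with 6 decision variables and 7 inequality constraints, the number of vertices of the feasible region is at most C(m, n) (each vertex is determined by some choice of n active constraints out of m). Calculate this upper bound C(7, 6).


Each vertex corresponds to some choice of n active constraints out of m, so the number of vertices is at most C(m, n) = m! / (n!(m-n)!).
m = 7, n = 6
Numerator: 7 * 6 * 5 * 4 * 3 * 2
Denominator: 6! = 720
C(7, 6) = 7


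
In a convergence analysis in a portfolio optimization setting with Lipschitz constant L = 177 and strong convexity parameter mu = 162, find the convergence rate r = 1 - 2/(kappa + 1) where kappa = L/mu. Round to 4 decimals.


Step 1: Compute the condition number.
kappa = L/mu = 177/162 = 1.0926
Step 2: Compute the convergence rate.
r = 1 - 2/(kappa + 1) = 1 - 2*mu/(L + mu) = (L - mu)/(L + mu) = 15/339 = 0.0442


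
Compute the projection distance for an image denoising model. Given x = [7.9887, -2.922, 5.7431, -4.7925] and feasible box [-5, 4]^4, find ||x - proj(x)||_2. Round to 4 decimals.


Project each component onto [-5, 4].
clip(7.9887) = 4.0, clip(-2.922) = -2.922, clip(5.7431) = 4.0, clip(-4.7925) = -4.7925
Projection = [4.0, -2.922, 4.0, -4.7925]
Squared diffs: [15.9097, 0.0, 3.0384, 0.0]
Distance = sqrt(18.9481) = 4.3529


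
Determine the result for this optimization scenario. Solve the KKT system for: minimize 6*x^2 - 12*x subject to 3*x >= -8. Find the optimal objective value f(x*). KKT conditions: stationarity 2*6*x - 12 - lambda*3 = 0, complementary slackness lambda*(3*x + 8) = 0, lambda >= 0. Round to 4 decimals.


Step 1: Try lambda = 0 (constraint inactive).
Stationarity: 2*6*x - 12 = 0
x* = 12/(2*6) = 1.0
Check constraint: 3*1.0 = 3.0 >= -8 -- satisfied.
Step 2: Compute optimal value.
f(x*) = 6*1.0^2 - 12*1.0 = -6.0


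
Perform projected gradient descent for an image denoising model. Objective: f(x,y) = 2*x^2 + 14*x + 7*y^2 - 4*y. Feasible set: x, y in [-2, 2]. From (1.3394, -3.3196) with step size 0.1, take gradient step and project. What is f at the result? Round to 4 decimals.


Step 1: Compute gradient at (1.3394, -3.3196).
grad_x = 2*2*1.3394 + 14 = 19.3576
grad_y = 2*7*-3.3196 - 4 = -50.4744
Step 2: Gradient step.
x_raw = 1.3394 - 0.1*19.3576 = -0.5964
y_raw = -3.3196 - 0.1*-50.4744 = 1.7278
Step 3: Project onto [-2, 2].
x_proj = clip(-0.5964) = -0.5964
y_proj = clip(1.7278) = 1.7278
Step 4: Evaluate f.
f(-0.5964, 1.7278) = 6.3489


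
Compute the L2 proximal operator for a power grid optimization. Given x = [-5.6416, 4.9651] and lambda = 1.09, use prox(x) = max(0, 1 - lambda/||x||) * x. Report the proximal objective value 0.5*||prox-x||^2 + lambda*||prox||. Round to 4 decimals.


Step 1: Compute ||x||.
||x|| = 7.5153
Step 2: Compute scaling factor.
scale = max(0, 1 - 1.09/7.5153) = 0.855
Step 3: prox(x) = [-4.8234, 4.245]
||prox(x)|| = 6.4253
Step 4: Proximal objective.
0.5*||prox-x||^2 = 0.5941
lambda*||prox|| = 7.0036
Total = 7.5976


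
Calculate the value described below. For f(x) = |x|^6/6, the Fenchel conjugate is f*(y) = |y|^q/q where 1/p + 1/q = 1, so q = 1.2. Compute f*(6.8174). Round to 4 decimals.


The conjugate exponent q satisfies 1/p + 1/q = 1.
p = 6, so q = 6/(6 - 1) = 1.2
|y|^q = 6.8174^1.2 = 10.0079
f*(6.8174) = 10.0079 / 1.2 = 8.3399
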